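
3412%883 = 763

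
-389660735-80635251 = -470295986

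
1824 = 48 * 38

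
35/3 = 11 + 2/3 ≈ 11.67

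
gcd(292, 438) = 146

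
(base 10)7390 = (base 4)1303132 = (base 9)11121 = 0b1110011011110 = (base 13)3496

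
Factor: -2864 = -1*2^4*179^1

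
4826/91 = 53 + 3/91 ≈ 53.03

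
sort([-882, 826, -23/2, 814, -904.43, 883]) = [-904.43, -882, -23/2, 814, 826, 883]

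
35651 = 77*463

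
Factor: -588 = -1*2^2*3^1*7^2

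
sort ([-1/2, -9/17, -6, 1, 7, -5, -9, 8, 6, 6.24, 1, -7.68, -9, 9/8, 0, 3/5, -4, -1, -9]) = [-9, -9, -9, -7.68, -6, -5, -4, -1, -9/17, -1/2, 0, 3/5, 1, 1, 9/8, 6, 6.24, 7, 8]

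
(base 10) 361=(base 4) 11221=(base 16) 169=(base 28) cp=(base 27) da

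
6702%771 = 534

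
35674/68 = 524 + 21/34 ≈ 524.62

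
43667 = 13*3359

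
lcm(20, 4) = 20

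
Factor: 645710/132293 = 2^1 * 5^1 * 7^ (-1) * 13^1 * 4967^1 * 18899^ (-1)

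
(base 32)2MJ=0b101011010011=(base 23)55B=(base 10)2771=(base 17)9A0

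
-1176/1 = -1176 = -1176.00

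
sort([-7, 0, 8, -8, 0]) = [-8, -7, 0, 0, 8]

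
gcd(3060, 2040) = 1020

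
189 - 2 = 187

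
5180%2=0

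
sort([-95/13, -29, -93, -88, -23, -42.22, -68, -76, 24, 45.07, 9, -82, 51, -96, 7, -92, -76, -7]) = [-96, -93, -92, -88, -82, -76, -76, -68, -42.22, -29, -23, -95/13, -7, 7, 9, 24, 45.07, 51]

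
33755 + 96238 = 129993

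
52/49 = 1 + 3/49 ≈ 1.06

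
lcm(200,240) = 1200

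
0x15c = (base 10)348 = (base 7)1005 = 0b101011100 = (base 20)h8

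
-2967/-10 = 296+7/10 = 296.70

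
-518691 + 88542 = -430149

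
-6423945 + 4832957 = -1590988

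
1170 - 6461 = -5291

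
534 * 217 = 115878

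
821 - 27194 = -26373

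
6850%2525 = 1800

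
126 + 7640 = 7766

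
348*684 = 238032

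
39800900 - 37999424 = 1801476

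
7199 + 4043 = 11242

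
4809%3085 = 1724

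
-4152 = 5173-9325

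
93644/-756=-23411/189≈-123.87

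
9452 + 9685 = 19137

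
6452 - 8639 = -2187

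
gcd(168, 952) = 56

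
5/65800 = 1/13160 ≈ 0.0000760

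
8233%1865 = 773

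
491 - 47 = 444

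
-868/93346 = -434/46673 ≈ -0.00930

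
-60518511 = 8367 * (-7233)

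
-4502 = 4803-9305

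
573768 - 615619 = -41851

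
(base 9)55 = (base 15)35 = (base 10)50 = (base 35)1f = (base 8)62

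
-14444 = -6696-7748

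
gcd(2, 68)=2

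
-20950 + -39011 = -59961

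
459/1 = 459 = 459.00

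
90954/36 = 2526 + 1/2 = 2526.50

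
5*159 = 795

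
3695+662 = 4357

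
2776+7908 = 10684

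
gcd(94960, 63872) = 16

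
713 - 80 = 633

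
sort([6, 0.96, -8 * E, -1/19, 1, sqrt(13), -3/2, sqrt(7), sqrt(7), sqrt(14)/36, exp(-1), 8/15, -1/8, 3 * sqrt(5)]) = [-8 * E, -3/2, -1/8, -1/19, sqrt(14)/36, exp(-1), 8/15, 0.96, 1, sqrt(7), sqrt(7), sqrt(13), 6, 3 * sqrt(5)]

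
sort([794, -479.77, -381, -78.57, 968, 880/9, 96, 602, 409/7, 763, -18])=[-479.77, -381, -78.57, -18, 409/7, 96, 880/9, 602, 763, 794, 968]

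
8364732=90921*92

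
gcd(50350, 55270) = 10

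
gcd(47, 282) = 47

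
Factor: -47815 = -1*5^1*73^1*131^1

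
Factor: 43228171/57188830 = 2^(-1) * 5^(-1) * 7^1 * 257^1 * 1721^(-1) * 3323^(-1) * 24029^1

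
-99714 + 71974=-27740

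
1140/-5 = -228 = -228.00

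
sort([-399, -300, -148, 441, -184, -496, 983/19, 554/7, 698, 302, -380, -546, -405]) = [-546, -496, -405, -399, -380, -300, -184, -148, 983/19, 554/7, 302, 441, 698]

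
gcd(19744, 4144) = 16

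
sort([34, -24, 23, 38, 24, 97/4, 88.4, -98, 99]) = [-98, -24, 23, 24, 97/4, 34, 38, 88.4, 99]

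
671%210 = 41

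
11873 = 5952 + 5921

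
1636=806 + 830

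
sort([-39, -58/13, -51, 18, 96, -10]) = [-51, -39, -10, -58/13, 18, 96]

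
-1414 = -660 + -754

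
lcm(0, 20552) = 0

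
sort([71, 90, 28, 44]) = [28, 44, 71, 90]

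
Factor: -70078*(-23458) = 2^2*37^2*317^1*947^1 = 1643889724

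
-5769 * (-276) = 1592244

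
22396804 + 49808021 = 72204825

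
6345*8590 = 54503550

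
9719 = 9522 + 197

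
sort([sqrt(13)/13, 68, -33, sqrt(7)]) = [-33, sqrt(13)/13, sqrt(7), 68]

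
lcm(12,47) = 564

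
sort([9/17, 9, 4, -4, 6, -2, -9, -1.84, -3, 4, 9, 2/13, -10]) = [-10, -9, -4, -3, -2, -1.84, 2/13, 9/17, 4, 4, 6, 9, 9]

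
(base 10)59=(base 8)73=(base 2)111011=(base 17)38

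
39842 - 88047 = -48205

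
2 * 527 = 1054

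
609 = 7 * 87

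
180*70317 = 12657060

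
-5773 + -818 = -6591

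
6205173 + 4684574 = 10889747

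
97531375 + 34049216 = 131580591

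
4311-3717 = 594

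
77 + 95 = 172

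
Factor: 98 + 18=2^2*29^1=116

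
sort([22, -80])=[-80, 22]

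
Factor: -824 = -1 * 2^3 * 103^1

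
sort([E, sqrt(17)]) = [E, sqrt(17)]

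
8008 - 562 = 7446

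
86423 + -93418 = -6995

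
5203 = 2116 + 3087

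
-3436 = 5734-9170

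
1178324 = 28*42083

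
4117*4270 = 17579590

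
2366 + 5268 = 7634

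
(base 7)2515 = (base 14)4b5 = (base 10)943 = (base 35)qx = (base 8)1657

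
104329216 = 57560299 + 46768917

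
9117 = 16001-6884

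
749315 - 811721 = -62406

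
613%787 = 613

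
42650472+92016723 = 134667195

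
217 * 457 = 99169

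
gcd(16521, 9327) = 3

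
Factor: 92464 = 2^4*5779^1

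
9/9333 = 1/1037 ≈ 0.000964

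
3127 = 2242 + 885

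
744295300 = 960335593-216040293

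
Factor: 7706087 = 7706087^1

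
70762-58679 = 12083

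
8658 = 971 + 7687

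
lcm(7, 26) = 182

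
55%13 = 3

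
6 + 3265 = 3271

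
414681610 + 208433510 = 623115120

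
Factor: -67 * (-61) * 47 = 47^1 * 61^1 * 67^1 = 192089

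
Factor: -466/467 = -1*2^1*233^1*467^(-1)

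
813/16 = 50 + 13/16≈50.81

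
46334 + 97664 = 143998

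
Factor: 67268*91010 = 2^3*5^1*19^1*67^1*251^1*479^1 = 6122060680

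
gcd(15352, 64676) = 76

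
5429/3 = 1809 + 2/3≈1809.67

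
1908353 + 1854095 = 3762448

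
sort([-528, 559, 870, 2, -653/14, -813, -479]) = [-813, -528, -479, -653/14, 2, 559, 870]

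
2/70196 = 1/35098 ≈ 0.0000285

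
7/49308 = 1/7044 ≈ 0.000142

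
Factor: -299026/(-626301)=2^1*3^(-2)*7^1*31^1*101^(-1)=434/909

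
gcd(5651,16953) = 5651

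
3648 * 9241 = 33711168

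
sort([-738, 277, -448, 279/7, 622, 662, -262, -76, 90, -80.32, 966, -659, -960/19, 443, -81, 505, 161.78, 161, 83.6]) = [-738, -659, -448, -262, -81, -80.32, -76, -960/19, 279/7, 83.6, 90, 161, 161.78, 277, 443, 505, 622, 662, 966]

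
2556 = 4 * 639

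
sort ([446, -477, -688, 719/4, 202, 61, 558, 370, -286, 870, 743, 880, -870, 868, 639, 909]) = [-870, -688, -477, -286, 61, 719/4, 202, 370, 446, 558, 639, 743, 868, 870, 880, 909]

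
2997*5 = 14985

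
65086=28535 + 36551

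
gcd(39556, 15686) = 682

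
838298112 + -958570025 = -120271913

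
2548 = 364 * 7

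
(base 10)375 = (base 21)hi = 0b101110111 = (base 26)eb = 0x177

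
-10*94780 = -947800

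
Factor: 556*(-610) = -1*2^3*5^1*61^1*139^1 = -339160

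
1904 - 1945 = -41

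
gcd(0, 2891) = 2891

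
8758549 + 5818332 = 14576881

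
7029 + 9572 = 16601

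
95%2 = 1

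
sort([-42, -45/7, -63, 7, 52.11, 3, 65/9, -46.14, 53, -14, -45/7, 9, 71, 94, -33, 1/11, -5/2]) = [-63, -46.14, -42, -33, -14, -45/7, -45/7, -5/2, 1/11, 3, 7, 65/9, 9, 52.11, 53, 71, 94]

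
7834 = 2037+5797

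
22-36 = -14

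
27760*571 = 15850960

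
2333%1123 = 87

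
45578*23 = 1048294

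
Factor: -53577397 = -1 * 19^1 * 907^1 * 3109^1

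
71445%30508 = 10429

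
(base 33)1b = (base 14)32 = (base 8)54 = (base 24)1k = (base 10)44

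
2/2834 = 1/1417 ≈ 0.000706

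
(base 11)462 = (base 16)228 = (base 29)j1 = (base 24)n0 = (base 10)552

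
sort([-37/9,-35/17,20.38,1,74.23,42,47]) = [-37/9,-35/17,1,20.38,42,47,74.23]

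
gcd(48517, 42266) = 7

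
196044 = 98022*2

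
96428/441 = 218 + 290/441 ≈ 218.66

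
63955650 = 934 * 68475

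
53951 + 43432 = 97383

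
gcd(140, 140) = 140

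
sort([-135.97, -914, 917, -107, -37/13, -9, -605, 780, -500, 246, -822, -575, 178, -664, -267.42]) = [-914, -822, -664, -605, -575, -500, -267.42, -135.97, -107, -9, -37/13, 178, 246, 780, 917]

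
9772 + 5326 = 15098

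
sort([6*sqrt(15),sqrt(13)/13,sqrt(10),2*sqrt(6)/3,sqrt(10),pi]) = [sqrt(13)/13,2*sqrt(6)/3,pi,sqrt(10),sqrt(10),6*sqrt(15)]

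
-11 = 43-54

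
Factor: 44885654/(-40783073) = -1*2^1*11^1*31^(-1)*149^1*257^(-1)*5119^(-1)*13693^1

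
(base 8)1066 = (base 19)1af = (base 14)2c6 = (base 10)566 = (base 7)1436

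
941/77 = 12 + 17/77 ≈ 12.22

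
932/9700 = 233/2425 ≈ 0.0961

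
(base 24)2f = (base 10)63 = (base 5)223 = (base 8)77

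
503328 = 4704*107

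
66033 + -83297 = -17264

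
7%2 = 1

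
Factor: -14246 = -1 * 2^1 * 17^1 * 419^1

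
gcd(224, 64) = 32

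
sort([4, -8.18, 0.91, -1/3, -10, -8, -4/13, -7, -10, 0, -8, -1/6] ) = [-10, -10, -8.18, -8, -8, -7, -1/3, -4/13, -1/6, 0, 0.91, 4] 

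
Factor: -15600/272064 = -1 * 2^(-2) * 5^2 * 109^(-1) = -25/436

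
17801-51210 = -33409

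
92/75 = 1 + 17/75 ≈ 1.23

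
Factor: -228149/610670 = -1 * 2^(-1) * 5^(-1) * 79^(-1) * 337^1 * 677^1 * 773^(-1)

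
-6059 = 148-6207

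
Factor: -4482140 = -1*2^2*5^1*13^1*17239^1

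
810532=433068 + 377464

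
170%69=32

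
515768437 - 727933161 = -212164724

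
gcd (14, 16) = 2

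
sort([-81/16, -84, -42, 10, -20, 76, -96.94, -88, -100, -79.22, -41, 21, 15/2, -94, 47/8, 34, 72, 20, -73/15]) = [-100, -96.94, -94, -88, -84, -79.22, -42, -41, -20, -81/16, -73/15, 47/8, 15/2, 10, 20, 21, 34, 72, 76]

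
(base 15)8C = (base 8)204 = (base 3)11220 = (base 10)132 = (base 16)84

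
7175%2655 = 1865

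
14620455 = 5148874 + 9471581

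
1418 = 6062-4644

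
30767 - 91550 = -60783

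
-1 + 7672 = 7671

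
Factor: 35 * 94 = 2^1 * 5^1 * 7^1 * 47^1 = 3290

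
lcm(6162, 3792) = 49296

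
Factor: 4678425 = 3^3*5^2*29^1*239^1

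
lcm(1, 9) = 9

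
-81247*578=-46960766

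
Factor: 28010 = 2^1*5^1*2801^1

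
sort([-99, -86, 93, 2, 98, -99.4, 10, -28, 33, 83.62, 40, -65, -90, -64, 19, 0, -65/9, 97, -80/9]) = [-99.4, -99, -90, -86, -65, -64, -28, -80/9, -65/9, 0, 2, 10, 19, 33, 40, 83.62, 93, 97, 98]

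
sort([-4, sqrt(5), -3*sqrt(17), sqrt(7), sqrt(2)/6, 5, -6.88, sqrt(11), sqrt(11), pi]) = [-3*sqrt(17), -6.88, -4, sqrt(2)/6, sqrt(5), sqrt(7), pi, sqrt(11), sqrt(11), 5]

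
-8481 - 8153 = -16634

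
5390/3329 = 1 + 2061/3329 ≈ 1.62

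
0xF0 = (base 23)AA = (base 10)240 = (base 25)9F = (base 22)AK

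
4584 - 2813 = 1771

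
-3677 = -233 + -3444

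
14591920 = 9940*1468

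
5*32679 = 163395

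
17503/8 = 2187 + 7/8 ≈ 2187.88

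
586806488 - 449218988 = 137587500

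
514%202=110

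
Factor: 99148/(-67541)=-1 * 2^2 * 7^1 * 17^(-1) * 29^(-1) * 137^(-1) * 3541^1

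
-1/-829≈0.00121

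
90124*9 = 811116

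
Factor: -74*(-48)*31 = 2^5*3^1*31^1*37^1 = 110112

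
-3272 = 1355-4627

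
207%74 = 59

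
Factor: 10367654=2^1*11^1*17^1*19^1*1459^1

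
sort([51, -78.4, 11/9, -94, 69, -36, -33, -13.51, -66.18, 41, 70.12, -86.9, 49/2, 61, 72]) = [-94, -86.9, -78.4, -66.18, -36, -33, -13.51, 11/9, 49/2, 41, 51, 61, 69, 70.12, 72]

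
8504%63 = 62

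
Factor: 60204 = 2^2*3^1*29^1*173^1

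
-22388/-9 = 2487 + 5/9 ≈ 2487.56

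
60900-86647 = -25747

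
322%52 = 10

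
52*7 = 364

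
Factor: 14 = 2^1*7^1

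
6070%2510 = 1050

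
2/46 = 1/23 ≈ 0.0435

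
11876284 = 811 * 14644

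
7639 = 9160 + -1521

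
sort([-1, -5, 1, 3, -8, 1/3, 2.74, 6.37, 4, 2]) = [-8, -5, -1, 1/3, 1, 2, 2.74, 3, 4, 6.37]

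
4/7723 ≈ 0.000518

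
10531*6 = 63186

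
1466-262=1204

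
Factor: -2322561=-1*3^1*137^1*5651^1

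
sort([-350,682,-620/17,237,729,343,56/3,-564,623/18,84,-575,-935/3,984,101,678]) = [-575,-564,-350,-935/3,-620/17,56/3,623/18,84,101,237,343,678,682,729,984]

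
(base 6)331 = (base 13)9a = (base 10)127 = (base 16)7f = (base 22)5h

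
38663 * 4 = 154652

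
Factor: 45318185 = 5^1*11^1*823967^1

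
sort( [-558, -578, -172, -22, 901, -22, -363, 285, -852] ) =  [-852, -578, -558, -363, -172, -22, -22, 285, 901] 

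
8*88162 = 705296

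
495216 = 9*55024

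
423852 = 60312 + 363540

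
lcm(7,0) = 0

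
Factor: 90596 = 2^2*11^1*29^1*71^1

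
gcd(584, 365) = 73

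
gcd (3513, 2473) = 1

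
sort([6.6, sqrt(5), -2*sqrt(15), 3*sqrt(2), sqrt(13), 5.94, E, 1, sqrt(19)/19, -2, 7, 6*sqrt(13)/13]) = [-2*sqrt(15), -2, sqrt(19)/19, 1, 6*sqrt(13)/13, sqrt(5), E, sqrt(13), 3*sqrt(2), 5.94, 6.6, 7]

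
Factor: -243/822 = -1*2^ (-1)*3^4*137^ (-1) = -81/274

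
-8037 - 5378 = -13415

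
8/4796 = 2/1199≈0.00167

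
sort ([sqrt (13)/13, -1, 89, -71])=[-71, -1, sqrt (13)/13, 89]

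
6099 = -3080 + 9179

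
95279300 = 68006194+27273106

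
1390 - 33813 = -32423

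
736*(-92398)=-68004928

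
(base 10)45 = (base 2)101101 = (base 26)1j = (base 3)1200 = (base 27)1i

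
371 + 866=1237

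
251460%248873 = 2587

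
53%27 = 26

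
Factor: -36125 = -1*5^3*17^2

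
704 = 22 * 32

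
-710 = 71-781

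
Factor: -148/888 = -1*2^(-1)*3^(-1) = -1/6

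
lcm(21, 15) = 105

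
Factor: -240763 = -1*240763^1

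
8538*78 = 665964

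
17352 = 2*8676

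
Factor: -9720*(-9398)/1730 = 2^3*3^5*37^1*127^1*173^(-1) = 9134856/173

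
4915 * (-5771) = -28364465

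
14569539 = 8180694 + 6388845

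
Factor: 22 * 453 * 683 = 2^1 * 3^1 * 11^1 * 151^1 * 683^1 = 6806778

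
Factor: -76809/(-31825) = 3^1*5^(-2)*19^(-1)*67^(-1)*25603^1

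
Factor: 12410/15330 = 3^(-1)*7^(-1)*17^1 = 17/21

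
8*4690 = 37520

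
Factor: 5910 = 2^1 * 3^1 * 5^1 * 197^1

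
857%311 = 235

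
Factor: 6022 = 2^1*3011^1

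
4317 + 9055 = 13372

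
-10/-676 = 5/338 ≈ 0.0148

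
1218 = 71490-70272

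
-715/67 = -10 - 45/67 ≈ -10.67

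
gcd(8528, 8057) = 1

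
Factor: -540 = -1 * 2^2 * 3^3 * 5^1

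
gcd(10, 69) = 1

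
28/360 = 7/90 ≈ 0.0778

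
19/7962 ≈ 0.00239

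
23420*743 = 17401060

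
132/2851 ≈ 0.0463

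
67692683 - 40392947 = 27299736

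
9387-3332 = 6055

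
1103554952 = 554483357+549071595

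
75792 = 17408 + 58384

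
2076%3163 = 2076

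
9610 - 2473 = 7137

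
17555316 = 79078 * 222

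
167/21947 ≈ 0.00761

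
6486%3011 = 464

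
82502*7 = 577514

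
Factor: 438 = 2^1 * 3^1 * 73^1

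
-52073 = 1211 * (-43) 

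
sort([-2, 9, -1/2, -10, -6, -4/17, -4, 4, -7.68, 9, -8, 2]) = [-10, -8, -7.68, -6, -4, -2, -1/2, -4/17, 2, 4, 9, 9]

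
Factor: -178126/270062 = -1 * 31^1 * 47^(-1) = -31/47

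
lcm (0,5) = 0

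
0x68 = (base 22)4g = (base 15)6e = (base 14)76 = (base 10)104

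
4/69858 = 2/34929 ≈ 0.0000573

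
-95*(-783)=74385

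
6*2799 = 16794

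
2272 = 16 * 142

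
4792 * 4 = 19168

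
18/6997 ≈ 0.00257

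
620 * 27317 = 16936540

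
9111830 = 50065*182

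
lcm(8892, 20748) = 62244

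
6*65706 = 394236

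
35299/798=44 + 187/798 ≈ 44.23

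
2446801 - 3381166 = -934365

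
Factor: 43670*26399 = 2^1*5^1*11^1*397^1*26399^1 = 1152844330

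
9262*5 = 46310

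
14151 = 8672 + 5479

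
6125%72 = 5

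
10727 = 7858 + 2869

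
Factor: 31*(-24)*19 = -1*2^3*3^1*19^1*31^1 = -14136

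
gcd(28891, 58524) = 1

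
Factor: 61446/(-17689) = -1*2^1*3^1*11^1*19^(-1) = -66/19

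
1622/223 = 7 + 61/223 ≈ 7.27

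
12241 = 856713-844472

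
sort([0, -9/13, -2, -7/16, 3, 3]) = [-2, -9/13, -7/16, 0, 3, 3]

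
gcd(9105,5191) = 1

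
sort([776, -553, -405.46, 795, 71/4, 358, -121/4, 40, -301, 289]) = [-553, -405.46, -301, -121/4, 71/4, 40, 289, 358, 776, 795]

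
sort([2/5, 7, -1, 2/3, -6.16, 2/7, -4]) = [-6.16, -4, -1, 2/7, 2/5, 2/3, 7]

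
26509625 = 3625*7313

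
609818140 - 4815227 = 605002913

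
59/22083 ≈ 0.00267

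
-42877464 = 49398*(-868)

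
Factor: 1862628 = 2^2 * 3^1 * 155219^1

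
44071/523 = 84 + 139/523 ≈ 84.27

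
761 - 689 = 72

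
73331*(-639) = -46858509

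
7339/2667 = 2 + 2005/2667 ≈ 2.75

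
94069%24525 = 20494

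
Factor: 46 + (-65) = -1 * 19^1 = -19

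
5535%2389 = 757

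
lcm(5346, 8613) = 155034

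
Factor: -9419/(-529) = 23^(-2)*9419^1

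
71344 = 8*8918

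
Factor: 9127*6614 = 2^1*3307^1*9127^1 = 60365978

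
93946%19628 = 15434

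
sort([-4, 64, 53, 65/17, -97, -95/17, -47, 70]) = [-97, -47, -95/17, -4, 65/17, 53, 64, 70]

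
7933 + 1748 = 9681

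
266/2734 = 133/1367 ≈ 0.0973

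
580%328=252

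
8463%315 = 273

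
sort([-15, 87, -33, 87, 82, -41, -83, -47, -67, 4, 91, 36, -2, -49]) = [-83, -67, -49, -47, -41, -33, -15, -2, 4, 36, 82, 87, 87, 91]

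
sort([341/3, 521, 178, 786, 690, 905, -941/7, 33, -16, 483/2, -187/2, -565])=[-565, -941/7, -187/2, -16, 33, 341/3, 178, 483/2, 521, 690, 786, 905]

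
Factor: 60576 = 2^5*3^1*631^1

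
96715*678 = 65572770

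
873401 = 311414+561987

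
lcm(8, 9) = 72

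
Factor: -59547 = -1 * 3^1 * 23^1 * 863^1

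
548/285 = 1 + 263/285 ≈ 1.92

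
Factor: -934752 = -1*2^5*3^1*7^1*13^1*107^1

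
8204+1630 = 9834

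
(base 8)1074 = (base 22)140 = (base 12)3b8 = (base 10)572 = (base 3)210012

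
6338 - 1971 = 4367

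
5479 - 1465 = 4014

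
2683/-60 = -44-43/60 ≈ -44.72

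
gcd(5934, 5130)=6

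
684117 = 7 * 97731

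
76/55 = 1 + 21/55 ≈ 1.38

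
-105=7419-7524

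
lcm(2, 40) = 40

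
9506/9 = 1056 + 2/9 ≈ 1056.22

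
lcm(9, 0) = 0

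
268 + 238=506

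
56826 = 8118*7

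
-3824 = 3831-7655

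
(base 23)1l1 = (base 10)1013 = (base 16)3f5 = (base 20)2ad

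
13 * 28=364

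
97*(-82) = -7954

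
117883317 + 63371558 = 181254875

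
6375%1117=790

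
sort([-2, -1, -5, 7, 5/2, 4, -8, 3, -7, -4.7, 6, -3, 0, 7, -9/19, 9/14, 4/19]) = [-8, -7, -5, -4.7, -3, -2, -1, -9/19, 0, 4/19, 9/14, 5/2, 3, 4, 6, 7, 7]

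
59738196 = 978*61082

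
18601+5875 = 24476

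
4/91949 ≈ 0.0000435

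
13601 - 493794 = -480193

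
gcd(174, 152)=2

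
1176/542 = 2 + 46/271 ≈ 2.17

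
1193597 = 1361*877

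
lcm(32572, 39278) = 1335452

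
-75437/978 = -77 - 131/978 ≈ -77.13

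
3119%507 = 77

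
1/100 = 0.01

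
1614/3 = 538 = 538.00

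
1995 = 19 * 105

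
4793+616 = 5409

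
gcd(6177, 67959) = 3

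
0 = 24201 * 0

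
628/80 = 7 + 17/20 = 7.85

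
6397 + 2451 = 8848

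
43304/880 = 5413/110 ≈ 49.21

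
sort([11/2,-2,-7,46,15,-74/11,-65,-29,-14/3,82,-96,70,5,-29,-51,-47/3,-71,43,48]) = [-96,-71,-65,-51,-29,-29,-47/3,-7,-74/11,-14/3,-2,5,11/2,15,43,46,48,70,82]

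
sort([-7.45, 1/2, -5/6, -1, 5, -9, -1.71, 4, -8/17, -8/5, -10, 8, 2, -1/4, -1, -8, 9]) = [-10, -9, -8, -7.45, -1.71, -8/5, -1, -1, -5/6, -8/17, -1/4, 1/2, 2, 4, 5, 8, 9]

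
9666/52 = 185 + 23/26 ≈ 185.88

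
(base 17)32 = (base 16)35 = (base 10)53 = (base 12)45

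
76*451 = 34276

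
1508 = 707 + 801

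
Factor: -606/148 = -1*2^(-1)*3^1*37^(-1)*101^1 = -303/74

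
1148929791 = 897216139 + 251713652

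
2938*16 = 47008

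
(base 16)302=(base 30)pk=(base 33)nb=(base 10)770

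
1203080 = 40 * 30077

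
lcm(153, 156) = 7956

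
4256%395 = 306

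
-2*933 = -1866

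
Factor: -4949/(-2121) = 3^(-1) * 7^1 = 7/3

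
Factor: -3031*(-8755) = 5^1*7^1*17^1*103^1*433^1 = 26536405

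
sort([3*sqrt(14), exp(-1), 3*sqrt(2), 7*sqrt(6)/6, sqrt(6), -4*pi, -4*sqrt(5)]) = [-4*pi, -4*sqrt(5), exp(-1), sqrt(6), 7*sqrt(6)/6, 3*sqrt(2), 3*sqrt(14)]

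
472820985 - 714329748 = -241508763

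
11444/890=5722/445 ≈ 12.86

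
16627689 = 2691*6179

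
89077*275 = 24496175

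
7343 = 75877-68534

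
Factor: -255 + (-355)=-1*2^1*5^1*61^1=-610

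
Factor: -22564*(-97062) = 2^3*3^1*7^1*2311^1*5641^1 = 2190106968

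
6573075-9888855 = -3315780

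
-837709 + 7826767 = 6989058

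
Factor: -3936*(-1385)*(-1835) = -1*2^5*3^1*5^2*41^1*277^1*367^1 = -10003245600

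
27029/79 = 342 + 11/79 ≈ 342.14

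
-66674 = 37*(-1802)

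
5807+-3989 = 1818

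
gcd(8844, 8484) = 12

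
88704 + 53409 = 142113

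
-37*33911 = -1254707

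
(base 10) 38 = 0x26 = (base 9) 42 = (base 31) 17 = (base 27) 1b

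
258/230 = 129/115≈1.12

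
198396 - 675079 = -476683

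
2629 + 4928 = 7557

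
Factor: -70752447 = -1 * 3^4 * 19^1 * 31^1 * 1483^1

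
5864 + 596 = 6460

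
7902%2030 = 1812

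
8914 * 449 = 4002386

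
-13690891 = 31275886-44966777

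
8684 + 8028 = 16712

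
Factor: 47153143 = 47153143^1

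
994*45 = 44730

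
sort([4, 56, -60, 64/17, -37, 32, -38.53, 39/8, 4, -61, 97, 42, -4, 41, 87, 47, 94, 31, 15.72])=[-61, -60, -38.53, -37, -4, 64/17, 4, 4, 39/8, 15.72, 31, 32, 41, 42, 47, 56, 87, 94, 97]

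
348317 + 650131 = 998448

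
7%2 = 1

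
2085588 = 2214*942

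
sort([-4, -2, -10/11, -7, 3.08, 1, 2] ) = [-7, -4, -2, -10/11, 1, 2, 3.08] 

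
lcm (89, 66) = 5874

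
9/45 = 1/5 = 0.20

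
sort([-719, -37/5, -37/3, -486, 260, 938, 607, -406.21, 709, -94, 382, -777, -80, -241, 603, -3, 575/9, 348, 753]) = [-777, -719, -486, -406.21, -241, -94, -80, -37/3, -37/5, -3, 575/9, 260, 348, 382, 603, 607, 709, 753, 938]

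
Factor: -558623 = -1*13^1*97^1*443^1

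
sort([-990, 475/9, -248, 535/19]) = [-990, -248, 535/19, 475/9]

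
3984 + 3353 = 7337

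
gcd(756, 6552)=252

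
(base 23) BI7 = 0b1100001100000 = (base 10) 6240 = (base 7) 24123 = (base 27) 8F3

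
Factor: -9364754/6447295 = -1*2^1*5^(-1)*7^1*461^1*1451^1*1289459^(-1)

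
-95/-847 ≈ 0.112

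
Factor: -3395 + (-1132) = -1 * 3^2 * 503^1 = -4527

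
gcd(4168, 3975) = 1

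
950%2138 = 950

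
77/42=11/6 ≈ 1.83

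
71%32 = 7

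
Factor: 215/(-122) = -1*2^(-1)*5^1*43^1*61^(-1) 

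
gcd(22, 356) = 2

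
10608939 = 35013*303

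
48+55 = 103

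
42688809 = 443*96363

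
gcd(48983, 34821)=73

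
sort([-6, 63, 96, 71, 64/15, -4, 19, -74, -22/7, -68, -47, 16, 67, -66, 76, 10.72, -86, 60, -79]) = [-86, -79, -74, -68, -66, -47, -6, -4, -22/7, 64/15, 10.72, 16, 19, 60, 63, 67, 71, 76, 96]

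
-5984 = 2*(-2992)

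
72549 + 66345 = 138894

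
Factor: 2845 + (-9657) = -1 * 2^2 * 13^1 * 131^1 = -6812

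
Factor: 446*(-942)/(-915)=2^2*5^(-1)*61^(-1)*157^1*223^1=140044/305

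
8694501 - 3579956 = 5114545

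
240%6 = 0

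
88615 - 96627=-8012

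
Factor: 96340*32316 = 2^4*3^1*5^1*2693^1*4817^1 = 3113323440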